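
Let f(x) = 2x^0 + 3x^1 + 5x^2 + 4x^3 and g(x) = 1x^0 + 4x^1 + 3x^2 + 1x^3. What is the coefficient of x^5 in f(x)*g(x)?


Cauchy product at x^5:
5*1 + 4*3
= 17

17


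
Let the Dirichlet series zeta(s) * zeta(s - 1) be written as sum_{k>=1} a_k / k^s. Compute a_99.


Convolution gives a_k = sum_{d | k} d * 1 = sum_{d | k} d = sigma(k), the sum of positive divisors of k.
For k = 99, the divisors are 1, 3, 9, 11, 33, 99, so
sigma(99) = 1 + 3 + 9 + 11 + 33 + 99 = 156.

156


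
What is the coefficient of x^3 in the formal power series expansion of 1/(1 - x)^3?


The negative binomial / multiset identity is
1/(1 - x)^r = sum_{k>=0} C(k + r - 1, r - 1) x^k.
Here r = 3 and k = 3, so the coefficient is
C(3 + 2, 2) = C(5, 2)
= 10

10


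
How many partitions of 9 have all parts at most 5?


Using the generating function (1-x)^(-1)(1-x^2)^(-1)...(1-x^5)^(-1),
the coefficient of x^9 counts these restricted partitions.
Result = 23

23


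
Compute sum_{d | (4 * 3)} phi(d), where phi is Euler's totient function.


First, 4 * 3 = 12. One classical identity is sum_{d | n} phi(d) = n (each k in [1, n] has a unique gcd with n, and among the k's with gcd(k, n) = n/d there are phi(d) of them). So the sum equals 12. We also verify directly:
Divisors of 12: 1, 2, 3, 4, 6, 12.
phi values: 1, 1, 2, 2, 2, 4.
Sum = 12.

12


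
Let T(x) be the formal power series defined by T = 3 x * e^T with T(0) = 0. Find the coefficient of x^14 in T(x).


Apply the Lagrange inversion formula: if T = 3 x * phi(T) with phi(t) = e^t, then
[x^n] T = 3^n * (1/n) [t^(n-1)] phi(t)^n = 3^n * (1/n) [t^(n-1)] e^(n t) = 3^n * (1/n) * n^(n-1) / (n-1)! = 3^n * n^(n-1) / n!.
When c = 1 this is the Cayley count of rooted labeled trees on n vertices, divided by n!.
For n = 14: 3^14 * 14^13 / 14! = 4782969 * 793714773254144/87178291200 = 155678889129876/3575.

155678889129876/3575


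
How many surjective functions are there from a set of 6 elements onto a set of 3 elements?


By inclusion-exclusion on which target elements are missed, the number of surjections from an n-set onto a k-set is
surj(n, k) = sum_{j=0}^{k} (-1)^j C(k, j) (k - j)^n.
Equivalently surj(n, k) = k! * S(n, k), where S(n, k) is the Stirling number of the second kind.
For n = 6, k = 3:
S(6, 3) = 90, so
surj = 3! * 90 = 6 * 90 = 540.

540


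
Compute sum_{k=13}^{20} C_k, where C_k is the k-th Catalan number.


C_13 through C_20: 742900, 2674440, 9694845, 35357670, 129644790, 477638700, 1767263190, 6564120420
Sum = 742900 + 2674440 + 9694845 + 35357670 + 129644790 + 477638700 + 1767263190 + 6564120420
= 8987136955

8987136955


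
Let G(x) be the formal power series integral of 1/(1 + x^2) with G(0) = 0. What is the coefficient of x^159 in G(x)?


1/(1 + x^2) = sum_{j>=0} (-1)^j x^(2j). Integrating termwise with G(0) = 0:
G(x) = sum_{j>=0} (-1)^j x^(2j+1) / (2j+1) = arctan(x).
Only odd powers are nonzero. For x^159 write 159 = 2*79 + 1, giving
(-1)^79 / 159 = -1/159 = -1/159.

-1/159


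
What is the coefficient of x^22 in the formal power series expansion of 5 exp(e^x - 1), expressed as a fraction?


exp(e^x - 1) is the exponential generating function for the Bell numbers Bell_k: exp(e^x - 1) = sum_{k>=0} Bell_k x^k / k!.
So the coefficient of x^22 in 5 exp(e^x - 1) is 5 Bell_22 / 22!.
Computing: Bell_22 = 4506715738447323 and 22! = 1124000727777607680000, giving
5 * 4506715738447323/1124000727777607680000 = 88366975263673/4407845991284736000.

88366975263673/4407845991284736000


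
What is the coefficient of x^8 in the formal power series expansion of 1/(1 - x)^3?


The expansion 1/(1 - x)^r = sum_{k>=0} C(k + r - 1, r - 1) x^k follows from the multiset / negative-binomial theorem (or from repeated differentiation of the geometric series).
For r = 3 and k = 8:
C(10, 2) = 3628800 / (2 * 40320) = 45.

45


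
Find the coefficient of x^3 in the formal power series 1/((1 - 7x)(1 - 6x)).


By partial fractions or Cauchy convolution:
The coefficient equals sum_{k=0}^{3} 7^k * 6^(3-k).
= 1105

1105


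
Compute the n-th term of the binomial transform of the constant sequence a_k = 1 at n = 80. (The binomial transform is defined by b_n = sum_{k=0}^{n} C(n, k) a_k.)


With a_k = 1 for all k, b_n = sum_{k=0}^{n} C(n, k) = 2^n by the binomial theorem.
For n = 80: 2^80 = 1208925819614629174706176.

1208925819614629174706176


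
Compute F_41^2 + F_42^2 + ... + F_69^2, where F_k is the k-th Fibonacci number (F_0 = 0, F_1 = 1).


There is a standard identity sum_{k=0}^{N} F_k^2 = F_N * F_{N+1} (proved inductively from the telescoping relation F_k^2 = F_k F_{k+1} - F_{k-1} F_k). Then
sum_{k=41}^{69} F_k^2 = F_69 F_70 - F_40 F_41.
Computing: F_69 = 117669030460994, F_70 = 190392490709135, F_40 = 102334155, F_41 = 165580141.
Sum = 117669030460994 * 190392490709135 - 102334155 * 165580141 = 22403299788780778947202964335.

22403299788780778947202964335


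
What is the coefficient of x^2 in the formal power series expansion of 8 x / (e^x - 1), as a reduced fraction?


The exponential generating function for Bernoulli numbers is
x / (e^x - 1) = sum_{k>=0} B_k x^k / k!.
So the coefficient of x^2 in 8 x / (e^x - 1) is 8 B_2 / 2!.
Computing: B_2 = 1/6, 2! = 2, giving
8 * 1/6 / 2 = 2/3.

2/3


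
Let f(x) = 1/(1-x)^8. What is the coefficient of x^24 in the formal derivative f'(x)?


Differentiate: d/dx [ 1/(1-x)^r ] = r / (1-x)^(r+1).
Here r = 8, so f'(x) = 8 / (1-x)^9.
The expansion of 1/(1-x)^(r+1) has coefficient of x^n equal to C(n+r, r).
So the coefficient of x^24 in f'(x) is
8 * C(32, 8) = 8 * 10518300 = 84146400

84146400


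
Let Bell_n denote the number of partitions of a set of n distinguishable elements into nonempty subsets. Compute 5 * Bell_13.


Bell_13 can be computed from the Bell triangle or from Dobinski's identity Bell_n = (1/e) * sum_{k>=0} k^n / k!.
Computing Bell_13 = 27644437.
Then 5 * 27644437 = 138222185.

138222185


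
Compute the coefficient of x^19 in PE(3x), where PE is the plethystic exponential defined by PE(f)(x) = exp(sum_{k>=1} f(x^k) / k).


With f(x) = 3x, the exponent is sum_{k>=1} 3 x^k / k = 3 * (-ln(1 - x)). Exponentiating:
PE(3x) = exp(-3 ln(1 - x)) = 1/(1 - x)^3.
By the negative binomial expansion, [x^n] 1/(1 - x)^3 = C(n + 2, 2).
For n = 19: C(21, 2) = 210.

210


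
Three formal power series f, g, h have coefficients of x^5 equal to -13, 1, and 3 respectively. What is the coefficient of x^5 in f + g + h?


Series addition is componentwise:
-13 + 1 + 3
= -9

-9


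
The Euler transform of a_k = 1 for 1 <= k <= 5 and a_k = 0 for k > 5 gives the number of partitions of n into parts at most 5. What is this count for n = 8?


Partitions of 8 into parts at most 5:
Using generating function (1-x)^(-1)(1-x^2)^(-1)...(1-x^5)^(-1),
the coefficient of x^8 = 18

18


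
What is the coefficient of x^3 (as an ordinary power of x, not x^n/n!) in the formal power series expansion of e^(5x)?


The exponential series is e^y = sum_{k>=0} y^k / k!. Substituting y = 5x gives
e^(5x) = sum_{k>=0} 5^k x^k / k!.
So the coefficient of x^n is a^n/n! with a = 5, n = 3:
5^3 / 3! = 125/6 = 125/6

125/6


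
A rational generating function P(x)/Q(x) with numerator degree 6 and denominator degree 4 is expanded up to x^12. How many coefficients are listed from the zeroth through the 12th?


Expanding up to x^12 gives the coefficients for x^0, x^1, ..., x^12.
That is 12 + 1 = 13 coefficients in total.

13


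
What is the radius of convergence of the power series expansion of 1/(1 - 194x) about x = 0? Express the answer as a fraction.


Expanding 1/(1 - 194x) = sum_{k>=0} 194^k x^k, the series converges when |194x| < 1, i.e., |x| < 1/194.
So the radius of convergence is 1/194 = 1/194.

1/194


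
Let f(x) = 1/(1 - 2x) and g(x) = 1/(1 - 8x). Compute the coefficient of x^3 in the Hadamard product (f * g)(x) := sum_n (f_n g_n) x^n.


f has coefficients f_k = 2^k and g has coefficients g_k = 8^k, so the Hadamard product has coefficient (f*g)_k = 2^k * 8^k = 16^k.
For k = 3: 16^3 = 4096.

4096


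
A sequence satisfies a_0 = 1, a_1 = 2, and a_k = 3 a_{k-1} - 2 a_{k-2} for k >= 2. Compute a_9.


The characteristic equation is t^2 - 3 t + 2 = 0, with roots r_1 = 2 and r_2 = 1 (so c_1 = r_1 + r_2, c_2 = -r_1 r_2 as required).
One can use the closed form a_n = A r_1^n + B r_2^n, but direct iteration is more reliable:
a_0 = 1, a_1 = 2, a_2 = 4, a_3 = 8, a_4 = 16, a_5 = 32, a_6 = 64, a_7 = 128, a_8 = 256, a_9 = 512.
So a_9 = 512.

512


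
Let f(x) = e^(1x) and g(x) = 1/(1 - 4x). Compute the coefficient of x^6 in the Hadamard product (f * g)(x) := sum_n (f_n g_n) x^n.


Expanding: f_k = 1^k/k! (from e^(1x)) and g_k = 4^k (from 1/(1 - 4x)). So the Hadamard coefficient (f * g)_k = 1^k 4^k / k! = (4)^k / k!.
For k = 6: 4^6/6! = 4096/720 = 256/45.

256/45


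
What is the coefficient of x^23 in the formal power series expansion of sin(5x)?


The Maclaurin series is sin(t) = sum_{k>=0} (-1)^k t^(2k+1) / (2k+1)!, so substituting t = 5x, only odd powers of x are nonzero, with coefficient of x^(2k+1) equal to (-1)^k 5^(2k+1) / (2k+1)!.
Write 23 = 2*11 + 1, giving the coefficient (-1)^11 * 5^23 / 23! = -11920928955078125/25852016738884976640000 = -19073486328125/41363226782215962624.

-19073486328125/41363226782215962624


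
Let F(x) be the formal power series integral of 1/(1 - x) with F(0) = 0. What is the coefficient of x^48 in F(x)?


1/(1 - x) = sum_{k>=0} x^k. Integrating termwise and using F(0) = 0 gives
F(x) = sum_{k>=0} x^(k+1) / (k+1) = sum_{m>=1} x^m / m = -ln(1 - x).
So the coefficient of x^48 is 1/48 = 1/48.

1/48


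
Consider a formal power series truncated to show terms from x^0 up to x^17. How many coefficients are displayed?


From x^0 to x^17 inclusive, the count is 17 - 0 + 1 = 18.

18


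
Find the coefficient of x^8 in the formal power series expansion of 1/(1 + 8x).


Write 1/(1 + c x) = 1/(1 - (-c) x) and apply the geometric-series identity
1/(1 - y) = sum_{k>=0} y^k to get 1/(1 + c x) = sum_{k>=0} (-c)^k x^k.
So the coefficient of x^k is (-c)^k = (-1)^k * c^k.
Here c = 8 and k = 8:
(-8)^8 = 1 * 16777216 = 16777216

16777216


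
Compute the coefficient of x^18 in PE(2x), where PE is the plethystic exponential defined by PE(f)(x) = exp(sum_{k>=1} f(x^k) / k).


With f(x) = 2x, the exponent is sum_{k>=1} 2 x^k / k = 2 * (-ln(1 - x)). Exponentiating:
PE(2x) = exp(-2 ln(1 - x)) = 1/(1 - x)^2.
By the negative binomial expansion, [x^n] 1/(1 - x)^2 = C(n + 1, 1).
For n = 18: C(19, 1) = 19.

19


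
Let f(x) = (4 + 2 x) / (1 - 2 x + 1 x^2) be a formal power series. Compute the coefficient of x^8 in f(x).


Write f(x) = sum_{k>=0} a_k x^k. Multiplying both sides by 1 - 2 x + 1 x^2 gives
(1 - 2 x + 1 x^2) sum_{k>=0} a_k x^k = 4 + 2 x.
Matching coefficients:
 x^0: a_0 = 4
 x^1: a_1 - 2 a_0 = 2  =>  a_1 = 2*4 + 2 = 10
 x^k (k >= 2): a_k = 2 a_{k-1} - 1 a_{k-2}.
Iterating: a_2 = 16, a_3 = 22, a_4 = 28, a_5 = 34, a_6 = 40, a_7 = 46, a_8 = 52.
So the coefficient of x^8 is 52.

52


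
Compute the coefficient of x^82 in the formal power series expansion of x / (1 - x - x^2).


Let f(x) = sum_{k>=0} a_k x^k. Multiplying f(x) * (1 - x - x^2) = x and matching coefficients gives a_0 = 0, a_1 = 1, and a_k = a_{k-1} + a_{k-2} for k >= 2. These are the Fibonacci numbers F_k.
Iterating from F_0 = 0, F_1 = 1:
F_0=0, F_1=1, F_2=1, F_3=2, F_4=3, F_5=5, F_6=8, F_7=13, F_8=21, F_9=34, ...
F_82 = 61305790721611591.

61305790721611591


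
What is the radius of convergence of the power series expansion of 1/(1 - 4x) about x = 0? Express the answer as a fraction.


Expanding 1/(1 - 4x) = sum_{k>=0} 4^k x^k, the series converges when |4x| < 1, i.e., |x| < 1/4.
So the radius of convergence is 1/4 = 1/4.

1/4


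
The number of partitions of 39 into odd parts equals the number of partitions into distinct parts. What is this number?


Computing partitions of 39 into odd parts (1, 3, 5, ...):
Using the generating function prod_{k>=0} 1/(1-x^(2k+1)),
the count is 982

982


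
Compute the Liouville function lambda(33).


The Liouville function is lambda(k) = (-1)^Omega(k), where Omega(k) counts the prime factors of k with multiplicity.
Factoring: 33 = 3 * 11, so Omega(33) = 2.
lambda(33) = (-1)^2 = 1.

1


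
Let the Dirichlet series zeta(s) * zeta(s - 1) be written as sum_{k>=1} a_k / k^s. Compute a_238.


Convolution gives a_k = sum_{d | k} d * 1 = sum_{d | k} d = sigma(k), the sum of positive divisors of k.
For k = 238, the divisors are 1, 2, 7, 14, 17, 34, 119, 238, so
sigma(238) = 1 + 2 + 7 + 14 + 17 + 34 + 119 + 238 = 432.

432


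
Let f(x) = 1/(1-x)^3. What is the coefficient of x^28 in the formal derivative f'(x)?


Differentiate: d/dx [ 1/(1-x)^r ] = r / (1-x)^(r+1).
Here r = 3, so f'(x) = 3 / (1-x)^4.
The expansion of 1/(1-x)^(r+1) has coefficient of x^n equal to C(n+r, r).
So the coefficient of x^28 in f'(x) is
3 * C(31, 3) = 3 * 4495 = 13485

13485


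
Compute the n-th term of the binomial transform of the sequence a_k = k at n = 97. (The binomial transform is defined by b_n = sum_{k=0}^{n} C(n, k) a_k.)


With a_k = k, b_n = sum_{k=0}^{n} C(n, k) k. Using k * C(n, k) = n * C(n-1, k-1) gives b_n = n * sum_{k>=1} C(n-1, k-1) = n * 2^(n-1).
For n = 97: 97 * 2^96 = 97 * 79228162514264337593543950336 = 7685131763883640746573763182592.

7685131763883640746573763182592


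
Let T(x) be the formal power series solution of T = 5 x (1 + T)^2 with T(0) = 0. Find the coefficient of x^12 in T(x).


Apply the Lagrange inversion formula: if T = 5 x * phi(T) with phi(t) = (1 + t)^2, then [x^n] T = 5^n * (1/n) [t^(n-1)] phi(t)^n = 5^n * (1/n) [t^(n-1)] (1 + t)^(2n) = 5^n * (1/n) C(2n, n-1).
Using the identity C(2n, n-1) = C(2n, n) * n / (n+1), the unscaled factor equals C(2n, n) / (n+1) = C_n, the n-th Catalan number.
For n = 12: C_12 = C(24, 12) / 13 = 2704156/13 = 208012.
With the 5^12 = 244140625 factor, the coefficient is 244140625 * 208012 = 50784179687500.

50784179687500


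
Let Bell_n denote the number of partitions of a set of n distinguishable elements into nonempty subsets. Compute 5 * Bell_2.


Bell_2 can be computed from the Bell triangle or from Dobinski's identity Bell_n = (1/e) * sum_{k>=0} k^n / k!.
Computing Bell_2 = 2.
Then 5 * 2 = 10.

10


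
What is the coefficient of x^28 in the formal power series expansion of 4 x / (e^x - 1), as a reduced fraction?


The exponential generating function for Bernoulli numbers is
x / (e^x - 1) = sum_{k>=0} B_k x^k / k!.
So the coefficient of x^28 in 4 x / (e^x - 1) is 4 B_28 / 28!.
Computing: B_28 = -23749461029/870, 28! = 304888344611713860501504000000, giving
4 * -23749461029/870 / 304888344611713860501504000000 = -3392780147/9473316421863966379868160000000.

-3392780147/9473316421863966379868160000000


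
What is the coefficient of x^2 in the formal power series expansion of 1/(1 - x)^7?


The expansion 1/(1 - x)^r = sum_{k>=0} C(k + r - 1, r - 1) x^k follows from the multiset / negative-binomial theorem (or from repeated differentiation of the geometric series).
For r = 7 and k = 2:
C(8, 6) = 40320 / (720 * 2) = 28.

28


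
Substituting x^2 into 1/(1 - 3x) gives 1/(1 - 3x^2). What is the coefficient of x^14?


The coefficient of x^(2m) in 1/(1 - 3x^2) is 3^m.
With n = 14 = 2*7, the coefficient is 3^7 = 2187.

2187


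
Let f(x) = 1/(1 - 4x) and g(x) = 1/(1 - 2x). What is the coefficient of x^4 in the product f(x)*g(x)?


The coefficient of x^n in f*g is the Cauchy product: sum_{k=0}^{n} a^k * b^(n-k).
With a=4, b=2, n=4:
sum_{k=0}^{4} 4^k * 2^(4-k)
= 496

496


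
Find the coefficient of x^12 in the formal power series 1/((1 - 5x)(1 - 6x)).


By partial fractions or Cauchy convolution:
The coefficient equals sum_{k=0}^{12} 5^k * 6^(12-k).
= 11839990891

11839990891


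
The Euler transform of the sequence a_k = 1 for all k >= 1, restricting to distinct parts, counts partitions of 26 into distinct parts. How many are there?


Partitions of 26 into distinct parts can be computed via generating function.
Product (1+x)(1+x^2)(1+x^3)...
The coefficient of x^26 = 165

165


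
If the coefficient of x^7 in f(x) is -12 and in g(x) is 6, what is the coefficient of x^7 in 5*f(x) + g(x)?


Scalar multiplication scales coefficients: 5 * -12 = -60.
Then add the g coefficient: -60 + 6
= -54

-54


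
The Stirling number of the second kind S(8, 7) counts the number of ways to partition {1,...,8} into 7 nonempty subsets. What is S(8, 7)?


Using the explicit formula S(n,k) = (1/k!) sum_{j=0}^{k} (-1)^(k-j) C(k,j) j^n:
S(8, 7) = 28
Equivalently, S(n,k) is n! times the coefficient of x^n in the EGF (e^x - 1)^k / k!.

28


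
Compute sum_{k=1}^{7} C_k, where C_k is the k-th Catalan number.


C_1 through C_7: 1, 2, 5, 14, 42, 132, 429
Sum = 1 + 2 + 5 + 14 + 42 + 132 + 429
= 625

625


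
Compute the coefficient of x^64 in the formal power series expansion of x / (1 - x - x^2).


Let f(x) = sum_{k>=0} a_k x^k. Multiplying f(x) * (1 - x - x^2) = x and matching coefficients gives a_0 = 0, a_1 = 1, and a_k = a_{k-1} + a_{k-2} for k >= 2. These are the Fibonacci numbers F_k.
Iterating from F_0 = 0, F_1 = 1:
F_0=0, F_1=1, F_2=1, F_3=2, F_4=3, F_5=5, F_6=8, F_7=13, F_8=21, F_9=34, ...
F_64 = 10610209857723.

10610209857723


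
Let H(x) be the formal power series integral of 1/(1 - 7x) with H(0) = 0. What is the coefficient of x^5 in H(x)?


1/(1 - 7x) = sum_{k>=0} 7^k x^k. Integrating termwise with H(0) = 0:
H(x) = sum_{k>=0} 7^k x^(k+1) / (k+1) = sum_{m>=1} 7^(m-1) x^m / m.
For m = 5: 7^4/5 = 2401/5 = 2401/5.

2401/5


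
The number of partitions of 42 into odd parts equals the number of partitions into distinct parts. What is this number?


Computing partitions of 42 into odd parts (1, 3, 5, ...):
Using the generating function prod_{k>=0} 1/(1-x^(2k+1)),
the count is 1426

1426


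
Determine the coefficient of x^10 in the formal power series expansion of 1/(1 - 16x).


The geometric series identity gives 1/(1 - c x) = sum_{k>=0} c^k x^k, so the coefficient of x^k is c^k.
Here c = 16 and k = 10.
Computing: 16^10 = 1099511627776

1099511627776


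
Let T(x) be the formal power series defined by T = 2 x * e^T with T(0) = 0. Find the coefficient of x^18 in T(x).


Apply the Lagrange inversion formula: if T = 2 x * phi(T) with phi(t) = e^t, then
[x^n] T = 2^n * (1/n) [t^(n-1)] phi(t)^n = 2^n * (1/n) [t^(n-1)] e^(n t) = 2^n * (1/n) * n^(n-1) / (n-1)! = 2^n * n^(n-1) / n!.
When c = 1 this is the Cayley count of rooted labeled trees on n vertices, divided by n!.
For n = 18: 2^18 * 18^17 / 18! = 262144 * 2185911559738696531968/6402373705728000 = 1332669751402954752/14889875.

1332669751402954752/14889875


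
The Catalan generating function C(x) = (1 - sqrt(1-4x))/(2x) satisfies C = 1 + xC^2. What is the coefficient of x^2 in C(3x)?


Substituting x -> 3x scales the n-th coefficient by 3^n, so [x^2] C(3x) = 3^2 * C_2.
C_2 = C(2*2, 2)/(3) = 6/3 = 2.
So 3^2 * 2 = 9 * 2 = 18.

18


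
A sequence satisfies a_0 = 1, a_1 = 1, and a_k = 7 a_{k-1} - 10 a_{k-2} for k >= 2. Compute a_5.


The characteristic equation is t^2 - 7 t + 10 = 0, with roots r_1 = 5 and r_2 = 2 (so c_1 = r_1 + r_2, c_2 = -r_1 r_2 as required).
One can use the closed form a_n = A r_1^n + B r_2^n, but direct iteration is more reliable:
a_0 = 1, a_1 = 1, a_2 = -3, a_3 = -31, a_4 = -187, a_5 = -999.
So a_5 = -999.

-999


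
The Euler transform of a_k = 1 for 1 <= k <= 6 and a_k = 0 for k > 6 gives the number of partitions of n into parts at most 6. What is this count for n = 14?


Partitions of 14 into parts at most 6:
Using generating function (1-x)^(-1)(1-x^2)^(-1)...(1-x^6)^(-1),
the coefficient of x^14 = 90

90


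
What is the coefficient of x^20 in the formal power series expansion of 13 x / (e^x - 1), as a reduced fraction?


The exponential generating function for Bernoulli numbers is
x / (e^x - 1) = sum_{k>=0} B_k x^k / k!.
So the coefficient of x^20 in 13 x / (e^x - 1) is 13 B_20 / 20!.
Computing: B_20 = -174611/330, 20! = 2432902008176640000, giving
13 * -174611/330 / 2432902008176640000 = -174611/61758281746022400000.

-174611/61758281746022400000


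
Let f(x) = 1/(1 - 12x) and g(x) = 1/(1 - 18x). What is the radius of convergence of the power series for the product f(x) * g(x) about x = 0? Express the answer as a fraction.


The radius of 1/(1 - 12x) is 1/12 (nearest singularity at x = 1/12), and the radius of 1/(1 - 18x) is 1/18.
The product f(x)*g(x) = 1/((1 - 12x)(1 - 18x)) has singularities at both 1/12 and 1/18, so its radius of convergence is the distance to the nearest one:
min(1/12, 1/18) = 1/18.

1/18


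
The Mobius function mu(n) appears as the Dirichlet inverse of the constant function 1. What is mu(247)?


247 = 13 * 19 (all distinct primes).
mu(247) = (-1)^2 = 1

1


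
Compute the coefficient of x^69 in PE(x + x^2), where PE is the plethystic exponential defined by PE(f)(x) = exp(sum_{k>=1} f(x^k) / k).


With f(x) = x + x^2, the exponent is sum_{k>=1} (x^k + x^(2k)) / k = -ln(1 - x) - ln(1 - x^2). Exponentiating:
PE(x + x^2) = 1 / ((1 - x)(1 - x^2)).
This is the generating function for partitions of n into parts of size 1 or 2. The number of 2's can be any j in 0..34, and the rest are 1's, so
[x^69] = floor(69/2) + 1 = 35.

35


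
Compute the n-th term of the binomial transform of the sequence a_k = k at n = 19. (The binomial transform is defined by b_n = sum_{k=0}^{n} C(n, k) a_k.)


With a_k = k, b_n = sum_{k=0}^{n} C(n, k) k. Using k * C(n, k) = n * C(n-1, k-1) gives b_n = n * sum_{k>=1} C(n-1, k-1) = n * 2^(n-1).
For n = 19: 19 * 2^18 = 19 * 262144 = 4980736.

4980736


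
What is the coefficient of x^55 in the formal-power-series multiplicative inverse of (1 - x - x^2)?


Let the inverse be f(x) = sum_{k>=0} a_k x^k. From f(x) * (1 - x - x^2) = 1 and matching coefficients:
 x^0: a_0 = 1.
 x^1: a_1 - a_0 = 0, so a_1 = 1.
 x^k (k >= 2): a_k - a_{k-1} - a_{k-2} = 0, i.e. a_k = a_{k-1} + a_{k-2}.
This is the Fibonacci-type recurrence shifted so that a_0 = a_1 = 1.
Iterating: a_0=1, a_1=1, a_2=2, a_3=3, a_4=5, a_5=8, a_6=13, a_7=21, a_8=34, a_9=55, ...
a_55 = 225851433717.

225851433717


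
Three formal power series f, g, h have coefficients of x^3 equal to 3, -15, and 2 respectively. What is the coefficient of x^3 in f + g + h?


Series addition is componentwise:
3 + -15 + 2
= -10

-10


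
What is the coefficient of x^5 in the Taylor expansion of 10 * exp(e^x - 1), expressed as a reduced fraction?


exp(e^x - 1) = sum_{k>=0} Bell_k x^k / k!, where Bell_k is the k-th Bell number.
So the coefficient of x^5 is 10 * Bell_5 / 5!.
Computing: Bell_5 = 52 and 5! = 120, giving
10 * 52/120 = 13/3.

13/3


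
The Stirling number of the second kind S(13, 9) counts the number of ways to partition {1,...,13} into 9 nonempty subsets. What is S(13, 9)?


Using the explicit formula S(n,k) = (1/k!) sum_{j=0}^{k} (-1)^(k-j) C(k,j) j^n:
S(13, 9) = 359502
Equivalently, S(n,k) is n! times the coefficient of x^n in the EGF (e^x - 1)^k / k!.

359502


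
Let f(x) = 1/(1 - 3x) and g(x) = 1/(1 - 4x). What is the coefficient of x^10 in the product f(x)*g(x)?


The coefficient of x^n in f*g is the Cauchy product: sum_{k=0}^{n} a^k * b^(n-k).
With a=3, b=4, n=10:
sum_{k=0}^{10} 3^k * 4^(10-k)
= 4017157

4017157


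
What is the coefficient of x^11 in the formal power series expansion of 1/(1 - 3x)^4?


The general identity 1/(1 - c x)^r = sum_{k>=0} c^k C(k + r - 1, r - 1) x^k follows by substituting y = c x into 1/(1 - y)^r = sum_{k>=0} C(k + r - 1, r - 1) y^k.
For c = 3, r = 4, k = 11:
3^11 * C(14, 3) = 177147 * 364 = 64481508.

64481508


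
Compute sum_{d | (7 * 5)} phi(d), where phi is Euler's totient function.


First, 7 * 5 = 35. One classical identity is sum_{d | n} phi(d) = n (each k in [1, n] has a unique gcd with n, and among the k's with gcd(k, n) = n/d there are phi(d) of them). So the sum equals 35. We also verify directly:
Divisors of 35: 1, 5, 7, 35.
phi values: 1, 4, 6, 24.
Sum = 35.

35


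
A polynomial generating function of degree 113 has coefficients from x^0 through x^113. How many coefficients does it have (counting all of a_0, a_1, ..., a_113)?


A polynomial of degree 113 takes the form a_0 + a_1 x + ... + a_113 x^113.
The number of coefficients is 113 + 1 = 114.

114


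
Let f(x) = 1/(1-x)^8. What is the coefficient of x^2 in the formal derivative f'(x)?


Differentiate: d/dx [ 1/(1-x)^r ] = r / (1-x)^(r+1).
Here r = 8, so f'(x) = 8 / (1-x)^9.
The expansion of 1/(1-x)^(r+1) has coefficient of x^n equal to C(n+r, r).
So the coefficient of x^2 in f'(x) is
8 * C(10, 8) = 8 * 45 = 360

360


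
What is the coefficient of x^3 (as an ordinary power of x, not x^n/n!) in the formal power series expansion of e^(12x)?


The exponential series is e^y = sum_{k>=0} y^k / k!. Substituting y = 12x gives
e^(12x) = sum_{k>=0} 12^k x^k / k!.
So the coefficient of x^n is a^n/n! with a = 12, n = 3:
12^3 / 3! = 1728/6 = 288

288


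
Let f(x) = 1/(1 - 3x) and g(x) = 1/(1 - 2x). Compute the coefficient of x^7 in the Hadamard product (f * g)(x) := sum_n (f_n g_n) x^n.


f has coefficients f_k = 3^k and g has coefficients g_k = 2^k, so the Hadamard product has coefficient (f*g)_k = 3^k * 2^k = 6^k.
For k = 7: 6^7 = 279936.

279936


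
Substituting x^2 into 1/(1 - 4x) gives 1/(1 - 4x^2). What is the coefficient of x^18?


The coefficient of x^(2m) in 1/(1 - 4x^2) is 4^m.
With n = 18 = 2*9, the coefficient is 4^9 = 262144.

262144


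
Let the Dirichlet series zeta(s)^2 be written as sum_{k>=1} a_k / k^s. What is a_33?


The Dirichlet convolution of the constant function 1 with itself gives (1 * 1)(k) = sum_{d | k} 1 = d(k), the number of positive divisors of k.
Since zeta(s) = sum_{k>=1} 1/k^s, we have zeta(s)^2 = sum_{k>=1} d(k)/k^s, so a_k = d(k).
For k = 33: the divisors are 1, 3, 11, 33.
Count = 4.

4


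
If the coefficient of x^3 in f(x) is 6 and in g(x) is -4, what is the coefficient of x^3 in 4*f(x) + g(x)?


Scalar multiplication scales coefficients: 4 * 6 = 24.
Then add the g coefficient: 24 + -4
= 20

20


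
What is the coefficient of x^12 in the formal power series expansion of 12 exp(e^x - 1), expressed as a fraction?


exp(e^x - 1) is the exponential generating function for the Bell numbers Bell_k: exp(e^x - 1) = sum_{k>=0} Bell_k x^k / k!.
So the coefficient of x^12 in 12 exp(e^x - 1) is 12 Bell_12 / 12!.
Computing: Bell_12 = 4213597 and 12! = 479001600, giving
12 * 4213597/479001600 = 4213597/39916800.

4213597/39916800


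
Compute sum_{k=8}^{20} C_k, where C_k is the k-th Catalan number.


C_8 through C_20: 1430, 4862, 16796, 58786, 208012, 742900, 2674440, 9694845, 35357670, 129644790, 477638700, 1767263190, 6564120420
Sum = 1430 + 4862 + 16796 + 58786 + 208012 + 742900 + 2674440 + 9694845 + 35357670 + 129644790 + 477638700 + 1767263190 + 6564120420
= 8987426841

8987426841


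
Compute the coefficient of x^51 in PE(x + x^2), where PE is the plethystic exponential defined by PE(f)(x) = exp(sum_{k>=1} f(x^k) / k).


With f(x) = x + x^2, the exponent is sum_{k>=1} (x^k + x^(2k)) / k = -ln(1 - x) - ln(1 - x^2). Exponentiating:
PE(x + x^2) = 1 / ((1 - x)(1 - x^2)).
This is the generating function for partitions of n into parts of size 1 or 2. The number of 2's can be any j in 0..25, and the rest are 1's, so
[x^51] = floor(51/2) + 1 = 26.

26


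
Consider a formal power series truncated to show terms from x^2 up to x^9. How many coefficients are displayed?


From x^2 to x^9 inclusive, the count is 9 - 2 + 1 = 8.

8


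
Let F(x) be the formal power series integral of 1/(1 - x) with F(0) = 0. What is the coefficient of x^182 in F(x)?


1/(1 - x) = sum_{k>=0} x^k. Integrating termwise and using F(0) = 0 gives
F(x) = sum_{k>=0} x^(k+1) / (k+1) = sum_{m>=1} x^m / m = -ln(1 - x).
So the coefficient of x^182 is 1/182 = 1/182.

1/182


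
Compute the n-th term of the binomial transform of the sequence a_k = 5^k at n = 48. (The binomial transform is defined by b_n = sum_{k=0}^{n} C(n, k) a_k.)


With a_k = 5^k, b_n = sum_{k=0}^{n} C(n, k) 5^k = (1 + 5)^n by the binomial theorem.
For n = 48: (1 + 5)^48 = 6^48 = 22452257707354557240087211123792674816.

22452257707354557240087211123792674816


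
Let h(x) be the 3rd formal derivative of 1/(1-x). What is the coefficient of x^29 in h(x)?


Differentiating 3 times: d^3/dx^3 [1/(1-x)] = 3!/(1-x)^4.
The expansion 1/(1-x)^4 = sum_{k>=0} C(k+3, 3) x^k, so the coefficient of x^n in 3!/(1-x)^4 is 3! * C(n+3, 3).
For n = 29: 6 * C(32, 3) = 6 * 4960 = 29760

29760


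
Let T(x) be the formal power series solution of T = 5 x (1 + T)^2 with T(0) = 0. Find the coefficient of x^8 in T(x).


Apply the Lagrange inversion formula: if T = 5 x * phi(T) with phi(t) = (1 + t)^2, then [x^n] T = 5^n * (1/n) [t^(n-1)] phi(t)^n = 5^n * (1/n) [t^(n-1)] (1 + t)^(2n) = 5^n * (1/n) C(2n, n-1).
Using the identity C(2n, n-1) = C(2n, n) * n / (n+1), the unscaled factor equals C(2n, n) / (n+1) = C_n, the n-th Catalan number.
For n = 8: C_8 = C(16, 8) / 9 = 12870/9 = 1430.
With the 5^8 = 390625 factor, the coefficient is 390625 * 1430 = 558593750.

558593750


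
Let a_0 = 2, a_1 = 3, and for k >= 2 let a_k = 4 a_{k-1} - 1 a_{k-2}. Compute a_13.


Iterating the recurrence forward:
a_0 = 2
a_1 = 3
a_2 = 4*3 - 1*2 = 10
a_3 = 4*10 - 1*3 = 37
a_4 = 4*37 - 1*10 = 138
a_5 = 4*138 - 1*37 = 515
a_6 = 4*515 - 1*138 = 1922
a_7 = 4*1922 - 1*515 = 7173
a_8 = 4*7173 - 1*1922 = 26770
a_9 = 4*26770 - 1*7173 = 99907
a_10 = 4*99907 - 1*26770 = 372858
a_11 = 4*372858 - 1*99907 = 1391525
a_12 = 4*1391525 - 1*372858 = 5193242
a_13 = 4*5193242 - 1*1391525 = 19381443
So a_13 = 19381443.

19381443


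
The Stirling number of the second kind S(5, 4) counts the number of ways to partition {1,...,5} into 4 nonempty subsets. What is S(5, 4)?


Using the explicit formula S(n,k) = (1/k!) sum_{j=0}^{k} (-1)^(k-j) C(k,j) j^n:
S(5, 4) = 10
Equivalently, S(n,k) is n! times the coefficient of x^n in the EGF (e^x - 1)^k / k!.

10


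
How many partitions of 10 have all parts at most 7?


Using the generating function (1-x)^(-1)(1-x^2)^(-1)...(1-x^7)^(-1),
the coefficient of x^10 counts these restricted partitions.
Result = 38

38


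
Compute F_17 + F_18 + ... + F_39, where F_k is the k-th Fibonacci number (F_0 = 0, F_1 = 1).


Use the identity sum_{k=0}^{N} F_k = F_{N+2} - 1 (which follows from F_{k+2} - F_{k+1} = F_k). Then
sum_{k=17}^{39} F_k = (F_{41} - 1) - (F_{18} - 1) = F_{41} - F_{18}.
Computing: F_{41} = 165580141, F_{18} = 2584, so
Sum = 165580141 - 2584 = 165577557.

165577557


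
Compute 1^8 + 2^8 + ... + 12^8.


This power sum has a closed form given by Faulhaber's formula
sum_{k=1}^{m} k^p = (1 / (p + 1)) * sum_{j=0}^{p} C(p + 1, j) B_j m^(p + 1 - j),
but for small m direct computation is fastest:
1 + 256 + 6561 + 65536 + 390625 + 1679616 + 5764801 + 16777216 + 43046721 + 100000000 + 214358881 + 429981696 = 812071910.

812071910


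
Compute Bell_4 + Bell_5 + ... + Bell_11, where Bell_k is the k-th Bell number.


Recall Bell_k counts set partitions of a k-set (with Bell_0 = 1 by convention).
Bell_4 through Bell_11: 15, 52, 203, 877, 4140, 21147, 115975, 678570
Sum = 15 + 52 + 203 + 877 + 4140 + 21147 + 115975 + 678570 = 820979.

820979


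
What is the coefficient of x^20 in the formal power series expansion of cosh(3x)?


The Maclaurin series is cosh(t) = sum_{m>=0} t^(2m) / (2m)!, so substituting t = 3x, only even powers of x are nonzero, with coefficient of x^(2m) equal to 3^(2m) / (2m)!.
For x^20 the coefficient is 3^20/20! = 3486784401/2432902008176640000 = 531441/370812682240000.

531441/370812682240000


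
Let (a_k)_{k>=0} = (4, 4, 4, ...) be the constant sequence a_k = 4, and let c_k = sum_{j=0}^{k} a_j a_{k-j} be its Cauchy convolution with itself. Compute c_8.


Since a_j = 4 for all j >= 0, the convolution sum becomes
c_k = sum_{j=0}^{k} 4 * 4 = 16 * (k + 1).
Equivalently, the generating function of (a_k) is 4/(1 - x) and its square is 16/(1 - x)^2 = sum_{k>=0} 16(k + 1) x^k.
For k = 8: 16 * 9 = 144.

144


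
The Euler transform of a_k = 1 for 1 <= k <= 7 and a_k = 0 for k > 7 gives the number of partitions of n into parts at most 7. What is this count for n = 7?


Partitions of 7 into parts at most 7:
Using generating function (1-x)^(-1)(1-x^2)^(-1)...(1-x^7)^(-1),
the coefficient of x^7 = 15

15


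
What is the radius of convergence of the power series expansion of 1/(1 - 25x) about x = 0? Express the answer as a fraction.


Expanding 1/(1 - 25x) = sum_{k>=0} 25^k x^k, the series converges when |25x| < 1, i.e., |x| < 1/25.
So the radius of convergence is 1/25 = 1/25.

1/25


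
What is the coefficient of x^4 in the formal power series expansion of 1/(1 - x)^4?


The negative binomial / multiset identity is
1/(1 - x)^r = sum_{k>=0} C(k + r - 1, r - 1) x^k.
Here r = 4 and k = 4, so the coefficient is
C(4 + 3, 3) = C(7, 3)
= 35

35


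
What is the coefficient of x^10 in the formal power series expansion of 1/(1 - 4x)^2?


The general identity 1/(1 - c x)^r = sum_{k>=0} c^k C(k + r - 1, r - 1) x^k follows by substituting y = c x into 1/(1 - y)^r = sum_{k>=0} C(k + r - 1, r - 1) y^k.
For c = 4, r = 2, k = 10:
4^10 * C(11, 1) = 1048576 * 11 = 11534336.

11534336


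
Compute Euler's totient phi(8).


phi(n) counts integers in [1, n] coprime to n. Using the multiplicative formula phi(n) = n * prod_{p | n} (1 - 1/p):
8 = 2^3, so
phi(8) = 8 * (1 - 1/2) = 4.

4


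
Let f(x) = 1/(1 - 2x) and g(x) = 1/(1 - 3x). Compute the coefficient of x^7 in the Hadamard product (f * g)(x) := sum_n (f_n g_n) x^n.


f has coefficients f_k = 2^k and g has coefficients g_k = 3^k, so the Hadamard product has coefficient (f*g)_k = 2^k * 3^k = 6^k.
For k = 7: 6^7 = 279936.

279936


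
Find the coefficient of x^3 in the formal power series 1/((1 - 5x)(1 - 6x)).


By partial fractions or Cauchy convolution:
The coefficient equals sum_{k=0}^{3} 5^k * 6^(3-k).
= 671

671


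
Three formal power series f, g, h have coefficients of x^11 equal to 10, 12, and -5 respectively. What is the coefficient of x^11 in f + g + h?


Series addition is componentwise:
10 + 12 + -5
= 17

17


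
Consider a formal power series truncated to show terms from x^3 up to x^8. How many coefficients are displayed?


From x^3 to x^8 inclusive, the count is 8 - 3 + 1 = 6.

6


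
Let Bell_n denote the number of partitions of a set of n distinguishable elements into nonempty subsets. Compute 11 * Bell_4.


Bell_4 can be computed from the Bell triangle or from Dobinski's identity Bell_n = (1/e) * sum_{k>=0} k^n / k!.
Computing Bell_4 = 15.
Then 11 * 15 = 165.

165


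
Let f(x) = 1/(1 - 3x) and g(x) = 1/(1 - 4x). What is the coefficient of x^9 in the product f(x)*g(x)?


The coefficient of x^n in f*g is the Cauchy product: sum_{k=0}^{n} a^k * b^(n-k).
With a=3, b=4, n=9:
sum_{k=0}^{9} 3^k * 4^(9-k)
= 989527

989527


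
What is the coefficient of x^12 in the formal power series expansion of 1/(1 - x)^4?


The expansion 1/(1 - x)^r = sum_{k>=0} C(k + r - 1, r - 1) x^k follows from the multiset / negative-binomial theorem (or from repeated differentiation of the geometric series).
For r = 4 and k = 12:
C(15, 3) = 1307674368000 / (6 * 479001600) = 455.

455


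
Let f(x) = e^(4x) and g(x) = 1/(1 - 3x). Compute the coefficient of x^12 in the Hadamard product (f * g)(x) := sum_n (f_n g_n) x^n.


Expanding: f_k = 4^k/k! (from e^(4x)) and g_k = 3^k (from 1/(1 - 3x)). So the Hadamard coefficient (f * g)_k = 4^k 3^k / k! = (12)^k / k!.
For k = 12: 12^12/12! = 8916100448256/479001600 = 35831808/1925.

35831808/1925


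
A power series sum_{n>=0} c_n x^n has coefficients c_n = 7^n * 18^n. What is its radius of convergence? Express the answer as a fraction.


By the root test (Cauchy-Hadamard), the radius is R = 1 / limsup_n |c_n|^(1/n).
Here |c_n|^(1/n) = (7^n * 18^n)^(1/n) = 7 * 18 = 126 for all n.
So R = 1/126 = 1/126.

1/126


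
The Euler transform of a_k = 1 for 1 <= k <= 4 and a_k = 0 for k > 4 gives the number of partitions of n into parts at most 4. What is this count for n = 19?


Partitions of 19 into parts at most 4:
Using generating function (1-x)^(-1)(1-x^2)^(-1)...(1-x^4)^(-1),
the coefficient of x^19 = 94

94


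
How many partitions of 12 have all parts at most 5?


Using the generating function (1-x)^(-1)(1-x^2)^(-1)...(1-x^5)^(-1),
the coefficient of x^12 counts these restricted partitions.
Result = 47

47


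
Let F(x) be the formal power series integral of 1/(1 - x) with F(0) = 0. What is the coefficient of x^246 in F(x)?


1/(1 - x) = sum_{k>=0} x^k. Integrating termwise and using F(0) = 0 gives
F(x) = sum_{k>=0} x^(k+1) / (k+1) = sum_{m>=1} x^m / m = -ln(1 - x).
So the coefficient of x^246 is 1/246 = 1/246.

1/246


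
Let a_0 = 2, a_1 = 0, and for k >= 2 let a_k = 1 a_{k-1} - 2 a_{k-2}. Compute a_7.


Iterating the recurrence forward:
a_0 = 2
a_1 = 0
a_2 = 1*0 - 2*2 = -4
a_3 = 1*-4 - 2*0 = -4
a_4 = 1*-4 - 2*-4 = 4
a_5 = 1*4 - 2*-4 = 12
a_6 = 1*12 - 2*4 = 4
a_7 = 1*4 - 2*12 = -20
So a_7 = -20.

-20


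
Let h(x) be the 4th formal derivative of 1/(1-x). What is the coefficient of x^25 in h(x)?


Differentiating 4 times: d^4/dx^4 [1/(1-x)] = 4!/(1-x)^5.
The expansion 1/(1-x)^5 = sum_{k>=0} C(k+4, 4) x^k, so the coefficient of x^n in 4!/(1-x)^5 is 4! * C(n+4, 4).
For n = 25: 24 * C(29, 4) = 24 * 23751 = 570024

570024


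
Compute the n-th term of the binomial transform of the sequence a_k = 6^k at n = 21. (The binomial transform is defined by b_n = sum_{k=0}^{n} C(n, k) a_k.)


With a_k = 6^k, b_n = sum_{k=0}^{n} C(n, k) 6^k = (1 + 6)^n by the binomial theorem.
For n = 21: (1 + 6)^21 = 7^21 = 558545864083284007.

558545864083284007


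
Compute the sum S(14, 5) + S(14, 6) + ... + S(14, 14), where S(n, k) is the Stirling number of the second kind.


By definition, S(n, k) counts partitions of an n-set into exactly k nonempty blocks.
Computing row n = 14 for k = 5..14:
S(14, k): 40075035, 63436373, 49329280, 20912320, 5135130, 752752, 66066, 3367, 91, 1
Sum = 179710415.

179710415


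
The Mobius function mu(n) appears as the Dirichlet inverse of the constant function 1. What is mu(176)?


176 has a squared prime factor, so mu(176) = 0.
Factorization reveals a repeated prime.

0


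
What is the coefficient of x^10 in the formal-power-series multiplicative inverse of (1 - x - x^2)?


Let the inverse be f(x) = sum_{k>=0} a_k x^k. From f(x) * (1 - x - x^2) = 1 and matching coefficients:
 x^0: a_0 = 1.
 x^1: a_1 - a_0 = 0, so a_1 = 1.
 x^k (k >= 2): a_k - a_{k-1} - a_{k-2} = 0, i.e. a_k = a_{k-1} + a_{k-2}.
This is the Fibonacci-type recurrence shifted so that a_0 = a_1 = 1.
Iterating: a_0=1, a_1=1, a_2=2, a_3=3, a_4=5, a_5=8, a_6=13, a_7=21, a_8=34, a_9=55, ...
a_10 = 89.

89


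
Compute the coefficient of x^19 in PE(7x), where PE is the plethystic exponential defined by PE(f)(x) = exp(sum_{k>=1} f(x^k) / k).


With f(x) = 7x, the exponent is sum_{k>=1} 7 x^k / k = 7 * (-ln(1 - x)). Exponentiating:
PE(7x) = exp(-7 ln(1 - x)) = 1/(1 - x)^7.
By the negative binomial expansion, [x^n] 1/(1 - x)^7 = C(n + 6, 6).
For n = 19: C(25, 6) = 177100.

177100


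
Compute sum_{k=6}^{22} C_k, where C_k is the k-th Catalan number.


C_6 through C_22: 132, 429, 1430, 4862, 16796, 58786, 208012, 742900, 2674440, 9694845, 35357670, 129644790, 477638700, 1767263190, 6564120420, 24466267020, 91482563640
Sum = 132 + 429 + 1430 + 4862 + 16796 + 58786 + 208012 + 742900 + 2674440 + 9694845 + 35357670 + 129644790 + 477638700 + 1767263190 + 6564120420 + 24466267020 + 91482563640
= 124936258062

124936258062


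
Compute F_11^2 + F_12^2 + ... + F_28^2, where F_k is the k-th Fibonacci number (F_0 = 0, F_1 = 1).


There is a standard identity sum_{k=0}^{N} F_k^2 = F_N * F_{N+1} (proved inductively from the telescoping relation F_k^2 = F_k F_{k+1} - F_{k-1} F_k). Then
sum_{k=11}^{28} F_k^2 = F_28 F_29 - F_10 F_11.
Computing: F_28 = 317811, F_29 = 514229, F_10 = 55, F_11 = 89.
Sum = 317811 * 514229 - 55 * 89 = 163427627824.

163427627824
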